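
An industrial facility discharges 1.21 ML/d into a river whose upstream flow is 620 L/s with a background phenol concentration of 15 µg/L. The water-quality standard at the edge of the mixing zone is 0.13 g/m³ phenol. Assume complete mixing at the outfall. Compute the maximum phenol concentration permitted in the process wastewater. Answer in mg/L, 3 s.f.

5.22 mg/L

1.21 ML/d = 0.014 m³/s.
620 L/s = 0.62 m³/s.
15 µg/L = 0.015 mg/L.
Mass balance: 0.13·0.634 = 0.014·Cₑ + 0.62·0.015.
Cₑ = (0.08242 − 0.0093) / 0.014 = 5.221 mg/L.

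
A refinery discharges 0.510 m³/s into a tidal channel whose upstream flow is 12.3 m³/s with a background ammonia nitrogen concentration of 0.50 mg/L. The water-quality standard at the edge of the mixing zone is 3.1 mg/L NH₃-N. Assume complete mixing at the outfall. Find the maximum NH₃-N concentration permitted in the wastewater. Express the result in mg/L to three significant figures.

65.8 mg/L

Mass balance: 3.1·12.81 = 0.51·Cₑ + 12.3·0.5.
Cₑ = (39.71 − 6.15) / 0.51 = 65.81 mg/L.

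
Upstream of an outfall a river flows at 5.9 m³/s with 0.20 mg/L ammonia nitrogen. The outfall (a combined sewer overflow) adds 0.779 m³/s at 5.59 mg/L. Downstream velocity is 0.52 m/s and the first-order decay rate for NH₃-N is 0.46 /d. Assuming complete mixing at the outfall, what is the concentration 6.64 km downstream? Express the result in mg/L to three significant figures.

0.774 mg/L

After complete mixing, C₀ = (0.779·5.59 + 5.9·0.2) / 6.679 = 0.8287 mg/L.
Travel time t = 6640 m / 0.52 m/s = 1.277e+04 s = 0.1478 d.
C = 0.8287·exp(−0.46·0.1478) = 0.8287·0.9343 = 0.7742 mg/L.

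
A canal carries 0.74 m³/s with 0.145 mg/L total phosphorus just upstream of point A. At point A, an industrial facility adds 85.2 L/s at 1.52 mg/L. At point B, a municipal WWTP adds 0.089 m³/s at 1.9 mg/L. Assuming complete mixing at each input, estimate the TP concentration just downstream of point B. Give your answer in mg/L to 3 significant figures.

0.444 mg/L

85.2 L/s = 0.0852 m³/s.
After input A: C = (0.74·0.145 + 0.0852·1.52) / 0.8252 = 0.287 mg/L.
After input B: C = (0.8252·0.287 + 0.089·1.9) / 0.9142 = 0.444 mg/L.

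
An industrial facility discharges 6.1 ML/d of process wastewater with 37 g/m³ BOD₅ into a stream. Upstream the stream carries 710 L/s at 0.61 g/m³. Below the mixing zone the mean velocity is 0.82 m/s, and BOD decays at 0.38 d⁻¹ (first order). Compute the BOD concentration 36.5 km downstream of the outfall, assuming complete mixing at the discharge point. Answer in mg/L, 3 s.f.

3.21 mg/L

6.1 ML/d = 0.0706 m³/s.
710 L/s = 0.71 m³/s.
After complete mixing, C₀ = (0.0706·37 + 0.71·0.61) / 0.7806 = 3.901 mg/L.
Travel time t = 3.65e+04 m / 0.82 m/s = 4.451e+04 s = 0.5152 d.
C = 3.901·exp(−0.38·0.5152) = 3.901·0.8222 = 3.208 mg/L.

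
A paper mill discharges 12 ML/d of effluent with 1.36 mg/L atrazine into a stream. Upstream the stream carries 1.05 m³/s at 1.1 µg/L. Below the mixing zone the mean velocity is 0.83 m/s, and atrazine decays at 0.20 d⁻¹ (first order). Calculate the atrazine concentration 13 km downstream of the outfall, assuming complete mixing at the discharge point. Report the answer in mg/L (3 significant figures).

12 ML/d = 0.1389 m³/s.
1.1 µg/L = 0.0011 mg/L.
After complete mixing, C₀ = (0.1389·1.36 + 1.05·0.0011) / 1.189 = 0.1599 mg/L.
Travel time t = 1.3e+04 m / 0.83 m/s = 1.566e+04 s = 0.1813 d.
C = 0.1599·exp(−0.20·0.1813) = 0.1599·0.9644 = 0.1542 mg/L.

0.154 mg/L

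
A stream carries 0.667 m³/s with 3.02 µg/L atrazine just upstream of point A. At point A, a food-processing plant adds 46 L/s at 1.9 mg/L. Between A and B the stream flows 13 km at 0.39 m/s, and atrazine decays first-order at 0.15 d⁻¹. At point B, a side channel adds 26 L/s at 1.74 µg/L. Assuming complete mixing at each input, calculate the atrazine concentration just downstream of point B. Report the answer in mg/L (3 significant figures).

0.114 mg/L

3.02 µg/L = 0.00302 mg/L.
46 L/s = 0.046 m³/s.
After input A: C = (0.667·0.00302 + 0.046·1.9) / 0.713 = 0.1254 mg/L.
Over the 13 km reach to input B (t = 3.333e+04 s = 0.3858 d), decay gives C = 0.1254·exp(−0.15·0.3858) = 0.1184 mg/L.
26 L/s = 0.026 m³/s.
1.74 µg/L = 0.00174 mg/L.
After input B: C = (0.713·0.1184 + 0.026·0.00174) / 0.739 = 0.1143 mg/L.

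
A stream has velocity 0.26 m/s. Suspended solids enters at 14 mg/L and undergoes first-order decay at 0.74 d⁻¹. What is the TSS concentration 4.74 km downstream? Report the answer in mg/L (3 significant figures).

Travel time t = 4.74 km / 0.26 m/s = 4740/0.26 = 1.823e+04 s = 0.211 d.
First-order decay: C = 14·exp(−0.74·0.211) = 14·0.8554 = 11.98 mg/L.

12.0 mg/L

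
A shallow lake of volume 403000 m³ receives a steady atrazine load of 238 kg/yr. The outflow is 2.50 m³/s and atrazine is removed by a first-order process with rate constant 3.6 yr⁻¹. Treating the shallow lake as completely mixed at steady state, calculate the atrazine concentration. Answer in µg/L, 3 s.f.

2.96 µg/L

Outflow Q = 2.50 m³/s × 3.156e+07 s/yr = 7.889e+07 m³/yr.
Steady-state CSTR mass balance: W = Q·C + k·V·C, so C = W/(Q + kV).
Q + kV = 7.889e+07 + 3.6·403000 = 8.034e+07 m³/yr.
C = 238/8.034e+07 = 2.962e-06 kg/m³ = 0.002962 mg/L = 2.962 µg/L.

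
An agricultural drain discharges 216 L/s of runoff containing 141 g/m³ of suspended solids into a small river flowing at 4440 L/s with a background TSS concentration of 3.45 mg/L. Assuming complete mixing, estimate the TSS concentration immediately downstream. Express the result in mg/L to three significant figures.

216 L/s = 0.216 m³/s.
4440 L/s = 4.44 m³/s.
Flow-weighted mixing gives C = (0.216·141 + 4.44·3.45) / (0.216 + 4.44) = 45.77/4.656 = 9.831 mg/L.

9.83 mg/L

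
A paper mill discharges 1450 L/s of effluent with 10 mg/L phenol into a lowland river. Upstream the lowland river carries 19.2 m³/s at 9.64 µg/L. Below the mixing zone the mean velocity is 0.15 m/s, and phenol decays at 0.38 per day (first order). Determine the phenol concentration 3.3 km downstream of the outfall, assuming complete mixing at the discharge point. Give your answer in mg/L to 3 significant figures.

1450 L/s = 1.45 m³/s.
9.64 µg/L = 0.00964 mg/L.
After complete mixing, C₀ = (1.45·10 + 19.2·0.00964) / 20.65 = 0.7111 mg/L.
Travel time t = 3300 m / 0.15 m/s = 2.2e+04 s = 0.2546 d.
C = 0.7111·exp(−0.38·0.2546) = 0.7111·0.9078 = 0.6456 mg/L.

0.646 mg/L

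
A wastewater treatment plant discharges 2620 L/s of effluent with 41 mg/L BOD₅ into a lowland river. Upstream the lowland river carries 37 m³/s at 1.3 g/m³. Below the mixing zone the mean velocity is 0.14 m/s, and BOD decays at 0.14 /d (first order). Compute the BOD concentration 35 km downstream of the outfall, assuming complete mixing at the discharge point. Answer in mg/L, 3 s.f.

2620 L/s = 2.62 m³/s.
After complete mixing, C₀ = (2.62·41 + 37·1.3) / 39.62 = 3.925 mg/L.
Travel time t = 3.5e+04 m / 0.14 m/s = 2.5e+05 s = 2.894 d.
C = 3.925·exp(−0.14·2.894) = 3.925·0.6669 = 2.618 mg/L.

2.62 mg/L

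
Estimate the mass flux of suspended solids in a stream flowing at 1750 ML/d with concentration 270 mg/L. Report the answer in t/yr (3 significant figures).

1750 ML/d = 20.25 m³/s.
Mass flux = Q·C = 20.25 m³/s × 270 g/m³ = 5469 g/s.
= 5469 g/s × 31.56 = 1.726e+05 t/yr.

173000 t/yr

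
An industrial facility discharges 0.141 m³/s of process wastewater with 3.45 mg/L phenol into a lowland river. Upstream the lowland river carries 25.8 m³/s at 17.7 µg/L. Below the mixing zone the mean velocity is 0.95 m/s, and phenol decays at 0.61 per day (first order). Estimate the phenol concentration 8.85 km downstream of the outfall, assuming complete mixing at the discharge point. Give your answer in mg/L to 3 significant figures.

17.7 µg/L = 0.0177 mg/L.
After complete mixing, C₀ = (0.141·3.45 + 25.8·0.0177) / 25.94 = 0.03636 mg/L.
Travel time t = 8850 m / 0.95 m/s = 9316 s = 0.1078 d.
C = 0.03636·exp(−0.61·0.1078) = 0.03636·0.9363 = 0.03404 mg/L.

0.0340 mg/L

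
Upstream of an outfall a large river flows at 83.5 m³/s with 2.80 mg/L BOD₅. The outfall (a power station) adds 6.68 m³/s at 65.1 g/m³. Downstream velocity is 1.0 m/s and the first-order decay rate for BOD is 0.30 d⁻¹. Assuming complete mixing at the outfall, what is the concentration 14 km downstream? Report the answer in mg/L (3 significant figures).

7.06 mg/L

After complete mixing, C₀ = (6.68·65.1 + 83.5·2.8) / 90.18 = 7.415 mg/L.
Travel time t = 1.4e+04 m / 1.0 m/s = 1.4e+04 s = 0.162 d.
C = 7.415·exp(−0.30·0.162) = 7.415·0.9526 = 7.063 mg/L.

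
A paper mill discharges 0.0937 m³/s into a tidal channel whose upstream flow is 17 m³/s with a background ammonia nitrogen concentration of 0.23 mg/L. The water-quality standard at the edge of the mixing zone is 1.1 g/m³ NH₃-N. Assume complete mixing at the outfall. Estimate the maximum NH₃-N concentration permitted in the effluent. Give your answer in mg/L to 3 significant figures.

Mass balance: 1.1·17.09 = 0.0937·Cₑ + 17·0.23.
Cₑ = (18.8 − 3.91) / 0.0937 = 158.9 mg/L.

159 mg/L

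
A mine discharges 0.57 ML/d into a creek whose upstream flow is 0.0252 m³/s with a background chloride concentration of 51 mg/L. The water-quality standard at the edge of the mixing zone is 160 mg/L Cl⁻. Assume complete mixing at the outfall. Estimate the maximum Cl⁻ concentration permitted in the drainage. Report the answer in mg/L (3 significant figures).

576 mg/L

0.57 ML/d = 0.006597 m³/s.
Mass balance: 160·0.0318 = 0.006597·Cₑ + 0.0252·51.
Cₑ = (5.088 − 1.285) / 0.006597 = 576.4 mg/L.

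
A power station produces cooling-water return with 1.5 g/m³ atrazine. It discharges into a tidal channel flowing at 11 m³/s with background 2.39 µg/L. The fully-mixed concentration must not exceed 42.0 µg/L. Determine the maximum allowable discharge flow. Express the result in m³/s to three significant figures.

0.299 m³/s

2.39 µg/L = 0.00239 mg/L.
42.0 µg/L = 0.042 mg/L.
Mass balance at complete mixing: C_std·(Q_w + Q_r) = Q_w·C_e + Q_r·C_b.
Rearranging, Q_w = Q_r·(C_std − C_b)/(C_e − C_std) = 11·(0.042 − 0.00239) / (1.5 − 0.042) = 0.2988 m³/s.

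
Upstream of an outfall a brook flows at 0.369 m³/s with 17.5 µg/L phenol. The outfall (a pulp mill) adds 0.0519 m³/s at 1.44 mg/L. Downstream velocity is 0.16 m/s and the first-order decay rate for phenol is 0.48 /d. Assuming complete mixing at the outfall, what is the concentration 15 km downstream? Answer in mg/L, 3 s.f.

17.5 µg/L = 0.0175 mg/L.
After complete mixing, C₀ = (0.0519·1.44 + 0.369·0.0175) / 0.4209 = 0.1929 mg/L.
Travel time t = 1.5e+04 m / 0.16 m/s = 9.375e+04 s = 1.085 d.
C = 0.1929·exp(−0.48·1.085) = 0.1929·0.594 = 0.1146 mg/L.

0.115 mg/L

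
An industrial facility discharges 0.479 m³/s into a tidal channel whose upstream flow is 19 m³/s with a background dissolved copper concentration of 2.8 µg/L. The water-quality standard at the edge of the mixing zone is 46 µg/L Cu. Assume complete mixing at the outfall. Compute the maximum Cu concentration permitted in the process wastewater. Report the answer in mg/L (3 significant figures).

1.76 mg/L

2.8 µg/L = 0.0028 mg/L.
46 µg/L = 0.046 mg/L.
Mass balance: 0.046·19.48 = 0.479·Cₑ + 19·0.0028.
Cₑ = (0.896 − 0.0532) / 0.479 = 1.76 mg/L.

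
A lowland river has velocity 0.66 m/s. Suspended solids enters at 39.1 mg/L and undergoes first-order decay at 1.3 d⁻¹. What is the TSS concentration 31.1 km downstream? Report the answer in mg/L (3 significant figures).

19.2 mg/L

Travel time t = 31.1 km / 0.66 m/s = 3.11e+04/0.66 = 4.712e+04 s = 0.5454 d.
First-order decay: C = 39.1·exp(−1.3·0.5454) = 39.1·0.4921 = 19.24 mg/L.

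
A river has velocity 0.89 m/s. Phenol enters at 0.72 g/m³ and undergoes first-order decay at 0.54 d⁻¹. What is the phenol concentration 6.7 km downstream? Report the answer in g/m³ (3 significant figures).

Travel time t = 6.7 km / 0.89 m/s = 6700/0.89 = 7528 s = 0.08713 d.
First-order decay: C = 0.72·exp(−0.54·0.08713) = 0.72·0.954 = 0.6869 g/m³.

0.687 g/m³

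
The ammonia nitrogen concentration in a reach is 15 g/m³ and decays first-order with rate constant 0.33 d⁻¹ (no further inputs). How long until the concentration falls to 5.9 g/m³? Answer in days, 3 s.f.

2.83 d

t = ln(C₀/C)/k = ln(15/5.9)/0.33 = 0.9331/0.33 = 2.828 d.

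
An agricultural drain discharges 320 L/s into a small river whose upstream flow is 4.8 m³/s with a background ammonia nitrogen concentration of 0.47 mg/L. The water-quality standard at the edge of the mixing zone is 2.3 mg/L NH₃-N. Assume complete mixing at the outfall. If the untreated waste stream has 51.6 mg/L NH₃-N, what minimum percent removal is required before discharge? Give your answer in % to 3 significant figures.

42.3 %

320 L/s = 0.32 m³/s.
Mass balance: 2.3·5.12 = 0.32·Cₑ + 4.8·0.47.
Cₑ = (11.78 − 2.256) / 0.32 = 29.75 mg/L.
Required removal = 1 − 29.75/51.6 = 42.34 %.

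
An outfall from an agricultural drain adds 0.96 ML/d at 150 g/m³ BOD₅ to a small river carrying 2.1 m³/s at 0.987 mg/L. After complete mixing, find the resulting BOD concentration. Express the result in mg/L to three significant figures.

1.77 mg/L

0.96 ML/d = 0.01111 m³/s.
By mass balance at complete mixing, C = (0.01111·150 + 2.1·0.987) / (0.01111 + 2.1) = 3.739/2.111 = 1.771 mg/L.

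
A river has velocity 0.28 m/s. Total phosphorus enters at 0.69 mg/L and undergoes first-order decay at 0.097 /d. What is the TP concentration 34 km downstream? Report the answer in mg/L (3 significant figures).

0.602 mg/L

Travel time t = 34 km / 0.28 m/s = 3.4e+04/0.28 = 1.214e+05 s = 1.405 d.
First-order decay: C = 0.69·exp(−0.097·1.405) = 0.69·0.8726 = 0.6021 mg/L.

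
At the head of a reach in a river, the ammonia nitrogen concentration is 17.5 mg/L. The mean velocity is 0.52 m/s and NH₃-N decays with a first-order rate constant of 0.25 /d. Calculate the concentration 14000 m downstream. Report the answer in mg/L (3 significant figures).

Travel time t = 14000 m / 0.52 m/s = 1.4e+04/0.52 = 2.692e+04 s = 0.3116 d.
First-order decay: C = 17.5·exp(−0.25·0.3116) = 17.5·0.9251 = 16.19 mg/L.

16.2 mg/L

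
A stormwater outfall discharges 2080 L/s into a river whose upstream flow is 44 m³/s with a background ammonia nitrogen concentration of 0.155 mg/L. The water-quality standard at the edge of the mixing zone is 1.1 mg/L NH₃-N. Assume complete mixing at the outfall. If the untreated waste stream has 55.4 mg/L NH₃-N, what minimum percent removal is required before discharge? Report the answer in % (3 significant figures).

61.9 %

2080 L/s = 2.08 m³/s.
Mass balance: 1.1·46.08 = 2.08·Cₑ + 44·0.155.
Cₑ = (50.69 − 6.82) / 2.08 = 21.09 mg/L.
Required removal = 1 − 21.09/55.4 = 61.93 %.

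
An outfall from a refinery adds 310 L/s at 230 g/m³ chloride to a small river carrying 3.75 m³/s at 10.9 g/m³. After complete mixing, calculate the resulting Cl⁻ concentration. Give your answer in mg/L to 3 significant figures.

310 L/s = 0.31 m³/s.
By mass balance at complete mixing, C = (0.31·230 + 3.75·10.9) / (0.31 + 3.75) = 112.2/4.06 = 27.63 mg/L.

27.6 mg/L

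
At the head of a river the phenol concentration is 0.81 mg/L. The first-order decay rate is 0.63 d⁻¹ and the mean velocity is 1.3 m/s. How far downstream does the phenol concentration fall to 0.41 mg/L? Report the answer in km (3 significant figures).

121 km

From C = C₀·e^(−kt), t = ln(C₀/C)/k = ln(0.81/0.41)/0.63 = 0.6809/0.63 = 1.081 d.
Distance = v·t = 1.3 m/s × 9.338e+04 s = 1.214e+05 m = 121.4 km.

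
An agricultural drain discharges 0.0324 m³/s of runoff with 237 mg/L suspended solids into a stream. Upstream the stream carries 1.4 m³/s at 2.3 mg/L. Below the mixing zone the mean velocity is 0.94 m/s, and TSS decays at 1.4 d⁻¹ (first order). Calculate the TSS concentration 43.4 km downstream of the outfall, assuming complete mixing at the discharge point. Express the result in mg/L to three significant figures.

After complete mixing, C₀ = (0.0324·237 + 1.4·2.3) / 1.432 = 7.609 mg/L.
Travel time t = 4.34e+04 m / 0.94 m/s = 4.617e+04 s = 0.5344 d.
C = 7.609·exp(−1.4·0.5344) = 7.609·0.4733 = 3.601 mg/L.

3.60 mg/L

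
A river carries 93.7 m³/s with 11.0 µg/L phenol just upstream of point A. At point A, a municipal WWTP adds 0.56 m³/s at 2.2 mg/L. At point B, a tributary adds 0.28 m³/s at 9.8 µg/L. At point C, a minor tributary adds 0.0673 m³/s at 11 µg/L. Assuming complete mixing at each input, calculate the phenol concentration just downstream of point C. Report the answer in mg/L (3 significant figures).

0.0240 mg/L

11.0 µg/L = 0.011 mg/L.
After input A: C = (93.7·0.011 + 0.56·2.2) / 94.26 = 0.024 mg/L.
9.8 µg/L = 0.0098 mg/L.
After input B: C = (94.26·0.024 + 0.28·0.0098) / 94.54 = 0.02396 mg/L.
11 µg/L = 0.011 mg/L.
After input C: C = (94.54·0.02396 + 0.0673·0.011) / 94.61 = 0.02395 mg/L.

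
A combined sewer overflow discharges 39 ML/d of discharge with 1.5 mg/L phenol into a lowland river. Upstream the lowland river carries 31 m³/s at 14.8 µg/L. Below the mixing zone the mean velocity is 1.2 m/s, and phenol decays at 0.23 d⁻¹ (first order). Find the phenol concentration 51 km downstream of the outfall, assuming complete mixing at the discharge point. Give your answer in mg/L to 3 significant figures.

0.0323 mg/L

39 ML/d = 0.4514 m³/s.
14.8 µg/L = 0.0148 mg/L.
After complete mixing, C₀ = (0.4514·1.5 + 31·0.0148) / 31.45 = 0.03612 mg/L.
Travel time t = 5.1e+04 m / 1.2 m/s = 4.25e+04 s = 0.4919 d.
C = 0.03612·exp(−0.23·0.4919) = 0.03612·0.893 = 0.03225 mg/L.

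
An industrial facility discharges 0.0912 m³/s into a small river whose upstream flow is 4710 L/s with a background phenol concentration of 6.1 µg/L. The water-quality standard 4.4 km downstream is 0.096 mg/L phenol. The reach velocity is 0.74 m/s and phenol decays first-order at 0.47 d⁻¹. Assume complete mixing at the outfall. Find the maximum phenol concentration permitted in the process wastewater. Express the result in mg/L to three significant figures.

4710 L/s = 4.71 m³/s.
6.1 µg/L = 0.0061 mg/L.
Travel time to the compliance point: t = 4400/0.74 = 5946 s = 0.06882 d; decay factor exp(−0.47·0.06882) = 0.9682.
So the concentration just after mixing may be at most 0.096/0.9682 = 0.09916 mg/L.
Mass balance: 0.09916·4.801 = 0.0912·Cₑ + 4.71·0.0061.
Cₑ = (0.4761 − 0.02873) / 0.0912 = 4.905 mg/L.

4.91 mg/L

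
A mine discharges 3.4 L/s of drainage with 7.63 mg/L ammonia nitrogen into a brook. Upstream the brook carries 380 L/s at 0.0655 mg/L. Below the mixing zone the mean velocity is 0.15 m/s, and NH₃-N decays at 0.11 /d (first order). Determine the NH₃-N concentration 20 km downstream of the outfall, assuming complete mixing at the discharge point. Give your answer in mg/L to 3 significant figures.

0.112 mg/L

3.4 L/s = 0.0034 m³/s.
380 L/s = 0.38 m³/s.
After complete mixing, C₀ = (0.0034·7.63 + 0.38·0.0655) / 0.3834 = 0.1326 mg/L.
Travel time t = 2e+04 m / 0.15 m/s = 1.333e+05 s = 1.543 d.
C = 0.1326·exp(−0.11·1.543) = 0.1326·0.8439 = 0.1119 mg/L.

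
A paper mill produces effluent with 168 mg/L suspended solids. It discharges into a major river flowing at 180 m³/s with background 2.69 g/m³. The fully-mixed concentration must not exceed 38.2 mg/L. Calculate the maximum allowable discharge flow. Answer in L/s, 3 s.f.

49200 L/s

Mass balance at complete mixing: C_std·(Q_w + Q_r) = Q_w·C_e + Q_r·C_b.
Rearranging, Q_w = Q_r·(C_std − C_b)/(C_e − C_std) = 180·(38.2 − 2.69) / (168 − 38.2) = 49.24 m³/s.
= 4.924e+04 L/s.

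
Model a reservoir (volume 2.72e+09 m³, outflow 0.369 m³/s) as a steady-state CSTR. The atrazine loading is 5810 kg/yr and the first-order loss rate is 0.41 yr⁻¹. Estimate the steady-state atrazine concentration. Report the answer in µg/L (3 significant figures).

5.16 µg/L

Outflow Q = 0.369 m³/s × 3.156e+07 s/yr = 1.164e+07 m³/yr.
Steady-state CSTR mass balance: W = Q·C + k·V·C, so C = W/(Q + kV).
Q + kV = 1.164e+07 + 0.41·2.72e+09 = 1.127e+09 m³/yr.
C = 5810/1.127e+09 = 5.156e-06 kg/m³ = 0.005156 mg/L = 5.156 µg/L.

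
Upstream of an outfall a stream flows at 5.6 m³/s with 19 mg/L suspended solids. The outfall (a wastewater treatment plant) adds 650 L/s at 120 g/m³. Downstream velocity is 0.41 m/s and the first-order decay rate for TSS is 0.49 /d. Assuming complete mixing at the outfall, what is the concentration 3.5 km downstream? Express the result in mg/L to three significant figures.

650 L/s = 0.65 m³/s.
After complete mixing, C₀ = (0.65·120 + 5.6·19) / 6.25 = 29.5 mg/L.
Travel time t = 3500 m / 0.41 m/s = 8537 s = 0.0988 d.
C = 29.5·exp(−0.49·0.0988) = 29.5·0.9527 = 28.11 mg/L.

28.1 mg/L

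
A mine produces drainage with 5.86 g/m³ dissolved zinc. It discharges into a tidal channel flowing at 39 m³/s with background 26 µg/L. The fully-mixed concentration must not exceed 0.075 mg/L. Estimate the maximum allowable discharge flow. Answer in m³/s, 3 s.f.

26 µg/L = 0.026 mg/L.
Mass balance at complete mixing: C_std·(Q_w + Q_r) = Q_w·C_e + Q_r·C_b.
Rearranging, Q_w = Q_r·(C_std − C_b)/(C_e − C_std) = 39·(0.075 − 0.026) / (5.86 − 0.075) = 0.3303 m³/s.

0.330 m³/s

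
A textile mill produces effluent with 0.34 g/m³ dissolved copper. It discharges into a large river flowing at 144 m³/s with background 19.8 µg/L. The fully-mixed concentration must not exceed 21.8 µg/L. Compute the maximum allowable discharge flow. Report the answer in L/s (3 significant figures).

905 L/s

19.8 µg/L = 0.0198 mg/L.
21.8 µg/L = 0.0218 mg/L.
Mass balance at complete mixing: C_std·(Q_w + Q_r) = Q_w·C_e + Q_r·C_b.
Rearranging, Q_w = Q_r·(C_std − C_b)/(C_e − C_std) = 144·(0.0218 − 0.0198) / (0.34 − 0.0218) = 0.9051 m³/s.
= 905.1 L/s.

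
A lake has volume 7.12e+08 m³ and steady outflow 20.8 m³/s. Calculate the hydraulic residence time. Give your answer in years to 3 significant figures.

1.08 yr

Q = 20.8 m³/s × 3.156e+07 s/yr = 6.564e+08 m³/yr.
Hydraulic residence time τ = V/Q = 7.12e+08/6.564e+08 = 1.085 yr.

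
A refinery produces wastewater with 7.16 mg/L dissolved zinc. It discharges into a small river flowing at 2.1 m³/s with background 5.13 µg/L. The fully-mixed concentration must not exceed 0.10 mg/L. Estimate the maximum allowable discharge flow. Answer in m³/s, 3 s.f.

0.0282 m³/s

5.13 µg/L = 0.00513 mg/L.
Mass balance at complete mixing: C_std·(Q_w + Q_r) = Q_w·C_e + Q_r·C_b.
Rearranging, Q_w = Q_r·(C_std − C_b)/(C_e − C_std) = 2.1·(0.1 − 0.00513) / (7.16 − 0.1) = 0.02822 m³/s.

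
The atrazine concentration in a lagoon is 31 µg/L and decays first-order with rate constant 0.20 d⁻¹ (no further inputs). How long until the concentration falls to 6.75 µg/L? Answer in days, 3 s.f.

t = ln(C₀/C)/k = ln(31/6.75)/0.20 = 1.524/0.20 = 7.622 d.

7.62 d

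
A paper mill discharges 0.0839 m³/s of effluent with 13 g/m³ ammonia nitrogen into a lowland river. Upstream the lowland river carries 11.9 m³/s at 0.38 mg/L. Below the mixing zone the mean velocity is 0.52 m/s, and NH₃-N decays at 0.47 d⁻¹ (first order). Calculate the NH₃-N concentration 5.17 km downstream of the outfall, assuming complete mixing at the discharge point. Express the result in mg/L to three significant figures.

After complete mixing, C₀ = (0.0839·13 + 11.9·0.38) / 11.98 = 0.4684 mg/L.
Travel time t = 5170 m / 0.52 m/s = 9942 s = 0.1151 d.
C = 0.4684·exp(−0.47·0.1151) = 0.4684·0.9474 = 0.4437 mg/L.

0.444 mg/L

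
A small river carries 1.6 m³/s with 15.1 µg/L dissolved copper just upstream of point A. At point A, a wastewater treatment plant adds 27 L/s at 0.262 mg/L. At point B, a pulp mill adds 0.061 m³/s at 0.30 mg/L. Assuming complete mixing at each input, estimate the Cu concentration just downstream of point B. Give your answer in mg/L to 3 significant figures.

0.0293 mg/L

15.1 µg/L = 0.0151 mg/L.
27 L/s = 0.027 m³/s.
After input A: C = (1.6·0.0151 + 0.027·0.262) / 1.627 = 0.0192 mg/L.
After input B: C = (1.627·0.0192 + 0.061·0.3) / 1.688 = 0.02934 mg/L.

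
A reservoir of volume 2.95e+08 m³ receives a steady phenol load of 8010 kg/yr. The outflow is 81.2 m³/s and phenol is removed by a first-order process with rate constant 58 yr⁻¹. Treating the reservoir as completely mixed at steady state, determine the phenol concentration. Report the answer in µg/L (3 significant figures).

Outflow Q = 81.2 m³/s × 3.156e+07 s/yr = 2.562e+09 m³/yr.
Steady-state CSTR mass balance: W = Q·C + k·V·C, so C = W/(Q + kV).
Q + kV = 2.562e+09 + 58·2.95e+08 = 1.967e+10 m³/yr.
C = 8010/1.967e+10 = 4.072e-07 kg/m³ = 0.0004072 mg/L = 0.4072 µg/L.

0.407 µg/L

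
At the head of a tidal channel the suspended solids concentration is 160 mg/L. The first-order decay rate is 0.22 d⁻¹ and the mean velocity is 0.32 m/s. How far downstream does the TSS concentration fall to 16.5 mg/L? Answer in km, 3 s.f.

From C = C₀·e^(−kt), t = ln(C₀/C)/k = ln(160/16.5)/0.22 = 2.272/0.22 = 10.33 d.
Distance = v·t = 0.32 m/s × 8.922e+05 s = 2.855e+05 m = 285.5 km.

286 km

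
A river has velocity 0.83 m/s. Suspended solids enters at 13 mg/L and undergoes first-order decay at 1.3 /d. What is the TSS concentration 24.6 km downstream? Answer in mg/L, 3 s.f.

8.32 mg/L

Travel time t = 24.6 km / 0.83 m/s = 2.46e+04/0.83 = 2.964e+04 s = 0.343 d.
First-order decay: C = 13·exp(−1.3·0.343) = 13·0.6402 = 8.323 mg/L.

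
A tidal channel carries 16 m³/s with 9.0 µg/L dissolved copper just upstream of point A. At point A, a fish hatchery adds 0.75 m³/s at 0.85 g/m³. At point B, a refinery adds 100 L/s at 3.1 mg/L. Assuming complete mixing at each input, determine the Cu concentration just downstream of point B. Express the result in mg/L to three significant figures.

9.0 µg/L = 0.009 mg/L.
After input A: C = (16·0.009 + 0.75·0.85) / 16.75 = 0.04666 mg/L.
100 L/s = 0.1 m³/s.
After input B: C = (16.75·0.04666 + 0.1·3.1) / 16.85 = 0.06478 mg/L.

0.0648 mg/L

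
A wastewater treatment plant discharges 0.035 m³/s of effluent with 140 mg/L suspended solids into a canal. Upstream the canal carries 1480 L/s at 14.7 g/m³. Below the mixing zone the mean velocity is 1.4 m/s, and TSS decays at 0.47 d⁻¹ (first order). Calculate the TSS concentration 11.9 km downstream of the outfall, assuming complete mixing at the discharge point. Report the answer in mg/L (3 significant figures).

1480 L/s = 1.48 m³/s.
After complete mixing, C₀ = (0.035·140 + 1.48·14.7) / 1.515 = 17.59 mg/L.
Travel time t = 1.19e+04 m / 1.4 m/s = 8500 s = 0.09838 d.
C = 17.59·exp(−0.47·0.09838) = 17.59·0.9548 = 16.8 mg/L.

16.8 mg/L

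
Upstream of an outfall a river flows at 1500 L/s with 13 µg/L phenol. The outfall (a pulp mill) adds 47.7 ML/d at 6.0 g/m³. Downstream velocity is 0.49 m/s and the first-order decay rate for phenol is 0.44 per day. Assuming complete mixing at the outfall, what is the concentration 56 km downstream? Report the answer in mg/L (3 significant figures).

0.907 mg/L

47.7 ML/d = 0.5521 m³/s.
1500 L/s = 1.5 m³/s.
13 µg/L = 0.013 mg/L.
After complete mixing, C₀ = (0.5521·6 + 1.5·0.013) / 2.052 = 1.624 mg/L.
Travel time t = 5.6e+04 m / 0.49 m/s = 1.143e+05 s = 1.323 d.
C = 1.624·exp(−0.44·1.323) = 1.624·0.5588 = 0.9073 mg/L.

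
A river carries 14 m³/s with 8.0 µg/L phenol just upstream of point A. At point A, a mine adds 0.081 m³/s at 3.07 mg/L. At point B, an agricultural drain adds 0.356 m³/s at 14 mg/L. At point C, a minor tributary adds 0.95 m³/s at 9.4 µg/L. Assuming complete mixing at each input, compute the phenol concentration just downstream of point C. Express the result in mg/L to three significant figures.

8.0 µg/L = 0.008 mg/L.
After input A: C = (14·0.008 + 0.081·3.07) / 14.08 = 0.02561 mg/L.
After input B: C = (14.08·0.02561 + 0.356·14) / 14.44 = 0.3702 mg/L.
9.4 µg/L = 0.0094 mg/L.
After input C: C = (14.44·0.3702 + 0.95·0.0094) / 15.39 = 0.3479 mg/L.

0.348 mg/L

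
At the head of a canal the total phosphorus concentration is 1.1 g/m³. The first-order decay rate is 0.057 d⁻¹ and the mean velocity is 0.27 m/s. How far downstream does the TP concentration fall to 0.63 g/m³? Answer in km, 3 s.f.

228 km

From C = C₀·e^(−kt), t = ln(C₀/C)/k = ln(1.1/0.63)/0.057 = 0.5573/0.057 = 9.778 d.
Distance = v·t = 0.27 m/s × 8.448e+05 s = 2.281e+05 m = 228.1 km.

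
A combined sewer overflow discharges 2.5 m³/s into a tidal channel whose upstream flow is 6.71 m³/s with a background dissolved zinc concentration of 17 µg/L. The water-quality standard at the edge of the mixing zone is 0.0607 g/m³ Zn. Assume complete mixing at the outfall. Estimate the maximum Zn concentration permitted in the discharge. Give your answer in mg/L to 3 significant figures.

17 µg/L = 0.017 mg/L.
Mass balance: 0.0607·9.21 = 2.5·Cₑ + 6.71·0.017.
Cₑ = (0.559 − 0.1141) / 2.5 = 0.178 mg/L.

0.178 mg/L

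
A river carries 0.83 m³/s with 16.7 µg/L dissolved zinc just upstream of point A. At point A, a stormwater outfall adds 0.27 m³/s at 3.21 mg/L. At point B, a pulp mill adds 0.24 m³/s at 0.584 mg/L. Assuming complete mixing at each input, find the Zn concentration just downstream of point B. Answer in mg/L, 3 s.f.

0.762 mg/L

16.7 µg/L = 0.0167 mg/L.
After input A: C = (0.83·0.0167 + 0.27·3.21) / 1.1 = 0.8005 mg/L.
After input B: C = (1.1·0.8005 + 0.24·0.584) / 1.34 = 0.7617 mg/L.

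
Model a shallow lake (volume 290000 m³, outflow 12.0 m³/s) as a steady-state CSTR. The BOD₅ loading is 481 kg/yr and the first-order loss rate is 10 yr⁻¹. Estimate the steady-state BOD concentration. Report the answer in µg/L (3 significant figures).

1.26 µg/L

Outflow Q = 12.0 m³/s × 3.156e+07 s/yr = 3.787e+08 m³/yr.
Steady-state CSTR mass balance: W = Q·C + k·V·C, so C = W/(Q + kV).
Q + kV = 3.787e+08 + 10·290000 = 3.816e+08 m³/yr.
C = 481/3.816e+08 = 1.261e-06 kg/m³ = 0.001261 mg/L = 1.261 µg/L.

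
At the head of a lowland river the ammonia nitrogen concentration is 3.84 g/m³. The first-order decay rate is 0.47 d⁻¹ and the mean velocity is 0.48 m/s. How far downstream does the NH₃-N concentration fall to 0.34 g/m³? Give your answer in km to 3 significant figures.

214 km

From C = C₀·e^(−kt), t = ln(C₀/C)/k = ln(3.84/0.34)/0.47 = 2.424/0.47 = 5.158 d.
Distance = v·t = 0.48 m/s × 4.457e+05 s = 2.139e+05 m = 213.9 km.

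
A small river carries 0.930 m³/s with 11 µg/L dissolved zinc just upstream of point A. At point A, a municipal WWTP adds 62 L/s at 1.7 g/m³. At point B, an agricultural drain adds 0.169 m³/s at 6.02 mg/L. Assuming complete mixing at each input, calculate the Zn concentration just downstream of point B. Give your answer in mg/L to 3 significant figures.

0.976 mg/L

11 µg/L = 0.011 mg/L.
62 L/s = 0.062 m³/s.
After input A: C = (0.93·0.011 + 0.062·1.7) / 0.992 = 0.1166 mg/L.
After input B: C = (0.992·0.1166 + 0.169·6.02) / 1.161 = 0.9759 mg/L.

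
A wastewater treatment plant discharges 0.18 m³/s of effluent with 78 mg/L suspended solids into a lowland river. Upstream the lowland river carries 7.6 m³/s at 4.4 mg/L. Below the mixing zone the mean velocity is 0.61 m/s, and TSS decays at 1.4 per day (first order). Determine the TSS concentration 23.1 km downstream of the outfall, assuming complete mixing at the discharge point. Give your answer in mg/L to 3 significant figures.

3.30 mg/L

After complete mixing, C₀ = (0.18·78 + 7.6·4.4) / 7.78 = 6.103 mg/L.
Travel time t = 2.31e+04 m / 0.61 m/s = 3.787e+04 s = 0.4383 d.
C = 6.103·exp(−1.4·0.4383) = 6.103·0.5414 = 3.304 mg/L.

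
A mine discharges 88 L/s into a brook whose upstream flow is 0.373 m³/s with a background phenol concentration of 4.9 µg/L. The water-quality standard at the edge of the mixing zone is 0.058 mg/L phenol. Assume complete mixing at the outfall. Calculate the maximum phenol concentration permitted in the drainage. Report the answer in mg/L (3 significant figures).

0.283 mg/L

88 L/s = 0.088 m³/s.
4.9 µg/L = 0.0049 mg/L.
Mass balance: 0.058·0.461 = 0.088·Cₑ + 0.373·0.0049.
Cₑ = (0.02674 − 0.001828) / 0.088 = 0.2831 mg/L.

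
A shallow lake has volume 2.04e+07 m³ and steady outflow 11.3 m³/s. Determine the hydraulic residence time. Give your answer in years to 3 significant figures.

Q = 11.3 m³/s × 3.156e+07 s/yr = 3.566e+08 m³/yr.
Hydraulic residence time τ = V/Q = 2.04e+07/3.566e+08 = 0.05721 yr.

0.0572 yr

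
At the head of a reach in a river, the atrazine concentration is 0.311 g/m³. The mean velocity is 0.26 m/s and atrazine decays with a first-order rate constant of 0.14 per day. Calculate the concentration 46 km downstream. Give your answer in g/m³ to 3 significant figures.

Travel time t = 46 km / 0.26 m/s = 4.6e+04/0.26 = 1.769e+05 s = 2.048 d.
First-order decay: C = 0.311·exp(−0.14·2.048) = 0.311·0.7508 = 0.2335 g/m³.

0.233 g/m³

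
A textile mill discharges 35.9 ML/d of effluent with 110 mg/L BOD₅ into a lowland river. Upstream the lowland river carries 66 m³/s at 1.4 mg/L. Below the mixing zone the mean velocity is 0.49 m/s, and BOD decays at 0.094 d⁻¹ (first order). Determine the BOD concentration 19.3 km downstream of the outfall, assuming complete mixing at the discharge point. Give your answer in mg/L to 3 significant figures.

1.99 mg/L

35.9 ML/d = 0.4155 m³/s.
After complete mixing, C₀ = (0.4155·110 + 66·1.4) / 66.42 = 2.079 mg/L.
Travel time t = 1.93e+04 m / 0.49 m/s = 3.939e+04 s = 0.4559 d.
C = 2.079·exp(−0.094·0.4559) = 2.079·0.9581 = 1.992 mg/L.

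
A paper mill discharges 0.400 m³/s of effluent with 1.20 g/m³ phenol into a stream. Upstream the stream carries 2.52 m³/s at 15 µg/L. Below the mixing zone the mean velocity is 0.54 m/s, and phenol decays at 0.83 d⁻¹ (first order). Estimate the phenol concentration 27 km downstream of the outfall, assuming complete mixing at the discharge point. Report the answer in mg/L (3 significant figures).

15 µg/L = 0.015 mg/L.
After complete mixing, C₀ = (0.4·1.2 + 2.52·0.015) / 2.92 = 0.1773 mg/L.
Travel time t = 2.7e+04 m / 0.54 m/s = 5e+04 s = 0.5787 d.
C = 0.1773·exp(−0.83·0.5787) = 0.1773·0.6186 = 0.1097 mg/L.

0.110 mg/L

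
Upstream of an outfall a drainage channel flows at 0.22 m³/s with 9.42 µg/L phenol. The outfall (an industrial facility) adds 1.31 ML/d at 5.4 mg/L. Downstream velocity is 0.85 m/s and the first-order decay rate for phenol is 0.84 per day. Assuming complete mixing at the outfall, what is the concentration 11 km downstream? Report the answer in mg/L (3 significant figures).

1.31 ML/d = 0.01516 m³/s.
9.42 µg/L = 0.00942 mg/L.
After complete mixing, C₀ = (0.01516·5.4 + 0.22·0.00942) / 0.2352 = 0.357 mg/L.
Travel time t = 1.1e+04 m / 0.85 m/s = 1.294e+04 s = 0.1498 d.
C = 0.357·exp(−0.84·0.1498) = 0.357·0.8818 = 0.3148 mg/L.

0.315 mg/L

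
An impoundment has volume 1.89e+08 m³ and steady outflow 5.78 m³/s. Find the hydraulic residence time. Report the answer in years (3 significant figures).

Q = 5.78 m³/s × 3.156e+07 s/yr = 1.824e+08 m³/yr.
Hydraulic residence time τ = V/Q = 1.89e+08/1.824e+08 = 1.036 yr.

1.04 yr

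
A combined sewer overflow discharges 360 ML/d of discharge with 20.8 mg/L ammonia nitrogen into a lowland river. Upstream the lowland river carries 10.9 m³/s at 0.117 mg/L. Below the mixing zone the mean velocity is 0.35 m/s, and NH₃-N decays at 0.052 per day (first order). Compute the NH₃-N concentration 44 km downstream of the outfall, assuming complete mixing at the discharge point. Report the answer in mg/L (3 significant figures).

360 ML/d = 4.167 m³/s.
After complete mixing, C₀ = (4.167·20.8 + 10.9·0.117) / 15.07 = 5.837 mg/L.
Travel time t = 4.4e+04 m / 0.35 m/s = 1.257e+05 s = 1.455 d.
C = 5.837·exp(−0.052·1.455) = 5.837·0.9271 = 5.412 mg/L.

5.41 mg/L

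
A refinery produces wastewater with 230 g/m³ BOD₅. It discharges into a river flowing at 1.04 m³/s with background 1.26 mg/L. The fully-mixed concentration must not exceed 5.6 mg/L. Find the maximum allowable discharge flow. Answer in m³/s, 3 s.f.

0.0201 m³/s

Mass balance at complete mixing: C_std·(Q_w + Q_r) = Q_w·C_e + Q_r·C_b.
Rearranging, Q_w = Q_r·(C_std − C_b)/(C_e − C_std) = 1.04·(5.6 − 1.26) / (230 − 5.6) = 0.02011 m³/s.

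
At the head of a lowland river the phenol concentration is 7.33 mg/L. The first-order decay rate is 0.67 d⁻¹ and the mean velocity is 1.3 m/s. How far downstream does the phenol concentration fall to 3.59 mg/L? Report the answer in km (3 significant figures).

From C = C₀·e^(−kt), t = ln(C₀/C)/k = ln(7.33/3.59)/0.67 = 0.7138/0.67 = 1.065 d.
Distance = v·t = 1.3 m/s × 9.205e+04 s = 1.197e+05 m = 119.7 km.

120 km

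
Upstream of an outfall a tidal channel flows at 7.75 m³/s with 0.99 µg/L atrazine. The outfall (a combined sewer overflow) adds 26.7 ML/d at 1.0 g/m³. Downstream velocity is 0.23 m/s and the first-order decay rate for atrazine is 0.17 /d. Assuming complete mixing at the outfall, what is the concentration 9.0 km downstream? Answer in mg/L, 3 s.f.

0.0364 mg/L

26.7 ML/d = 0.309 m³/s.
0.99 µg/L = 0.00099 mg/L.
After complete mixing, C₀ = (0.309·1 + 7.75·0.00099) / 8.059 = 0.0393 mg/L.
Travel time t = 9000 m / 0.23 m/s = 3.913e+04 s = 0.4529 d.
C = 0.0393·exp(−0.17·0.4529) = 0.0393·0.9259 = 0.03639 mg/L.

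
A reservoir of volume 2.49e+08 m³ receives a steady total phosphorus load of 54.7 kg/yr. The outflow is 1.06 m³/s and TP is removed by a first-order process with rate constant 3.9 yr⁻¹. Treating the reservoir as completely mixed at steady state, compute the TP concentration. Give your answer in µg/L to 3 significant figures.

0.0545 µg/L

Outflow Q = 1.06 m³/s × 3.156e+07 s/yr = 3.345e+07 m³/yr.
Steady-state CSTR mass balance: W = Q·C + k·V·C, so C = W/(Q + kV).
Q + kV = 3.345e+07 + 3.9·2.49e+08 = 1.005e+09 m³/yr.
C = 54.7/1.005e+09 = 5.445e-08 kg/m³ = 5.445e-05 mg/L = 0.05445 µg/L.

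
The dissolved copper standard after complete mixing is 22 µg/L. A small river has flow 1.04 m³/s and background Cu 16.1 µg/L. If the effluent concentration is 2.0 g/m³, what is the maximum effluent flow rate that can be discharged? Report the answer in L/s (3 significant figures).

16.1 µg/L = 0.0161 mg/L.
22 µg/L = 0.022 mg/L.
Mass balance at complete mixing: C_std·(Q_w + Q_r) = Q_w·C_e + Q_r·C_b.
Rearranging, Q_w = Q_r·(C_std − C_b)/(C_e − C_std) = 1.04·(0.022 − 0.0161) / (2 − 0.022) = 0.003102 m³/s.
= 3.102 L/s.

3.10 L/s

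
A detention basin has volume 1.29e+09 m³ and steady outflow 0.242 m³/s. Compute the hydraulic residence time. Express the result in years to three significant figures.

Q = 0.242 m³/s × 3.156e+07 s/yr = 7.637e+06 m³/yr.
Hydraulic residence time τ = V/Q = 1.29e+09/7.637e+06 = 168.9 yr.

169 yr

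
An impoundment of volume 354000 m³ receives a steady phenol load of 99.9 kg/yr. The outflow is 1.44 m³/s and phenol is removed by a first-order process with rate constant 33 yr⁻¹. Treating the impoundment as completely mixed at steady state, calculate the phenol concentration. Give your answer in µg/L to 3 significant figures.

1.75 µg/L

Outflow Q = 1.44 m³/s × 3.156e+07 s/yr = 4.544e+07 m³/yr.
Steady-state CSTR mass balance: W = Q·C + k·V·C, so C = W/(Q + kV).
Q + kV = 4.544e+07 + 33·354000 = 5.712e+07 m³/yr.
C = 99.9/5.712e+07 = 1.749e-06 kg/m³ = 0.001749 mg/L = 1.749 µg/L.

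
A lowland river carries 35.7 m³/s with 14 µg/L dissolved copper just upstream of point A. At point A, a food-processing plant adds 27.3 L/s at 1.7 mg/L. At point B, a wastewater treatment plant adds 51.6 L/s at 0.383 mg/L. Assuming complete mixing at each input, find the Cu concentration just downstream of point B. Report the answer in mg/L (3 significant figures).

14 µg/L = 0.014 mg/L.
27.3 L/s = 0.0273 m³/s.
After input A: C = (35.7·0.014 + 0.0273·1.7) / 35.73 = 0.01529 mg/L.
51.6 L/s = 0.0516 m³/s.
After input B: C = (35.73·0.01529 + 0.0516·0.383) / 35.78 = 0.01582 mg/L.

0.0158 mg/L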